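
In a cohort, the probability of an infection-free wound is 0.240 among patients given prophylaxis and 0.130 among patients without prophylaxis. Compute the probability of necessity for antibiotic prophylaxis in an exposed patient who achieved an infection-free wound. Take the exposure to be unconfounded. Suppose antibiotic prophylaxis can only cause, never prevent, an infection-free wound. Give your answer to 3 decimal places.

Let p₁ = 0.24, p₀ = 0.13.
Under exogeneity and monotonicity, PN = (p₁ − p₀) / p₁.
PN = (0.24 − 0.13) / 0.24 = 0.11 / 0.24 ≈ 0.4583

PN ≈ 0.458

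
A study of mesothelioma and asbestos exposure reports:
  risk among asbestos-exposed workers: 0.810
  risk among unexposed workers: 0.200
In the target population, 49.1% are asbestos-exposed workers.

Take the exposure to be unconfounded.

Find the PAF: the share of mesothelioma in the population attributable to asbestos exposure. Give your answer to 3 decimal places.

Let p₁ = 0.81, p₀ = 0.2.
Overall risk P(Y=1) = π·p₁ + (1−π)·p₀ = 0.491×0.81 + 0.509×0.2 = 0.49951.
Under exogeneity, PAF = [P(Y=1) − p₀] / P(Y=1).
PAF = (0.49951 − 0.2) / 0.49951 ≈ 0.5996

PAF ≈ 0.600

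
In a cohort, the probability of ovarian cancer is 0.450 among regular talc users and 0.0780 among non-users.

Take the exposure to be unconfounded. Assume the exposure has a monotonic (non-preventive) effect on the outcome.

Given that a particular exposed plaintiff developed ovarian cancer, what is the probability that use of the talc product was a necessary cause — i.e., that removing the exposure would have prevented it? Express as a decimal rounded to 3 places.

PN ≈ 0.827

Let p₁ = 0.45, p₀ = 0.078.
Under exogeneity and monotonicity, PN = (p₁ − p₀) / p₁.
PN = (0.45 − 0.078) / 0.45 = 0.372 / 0.45 ≈ 0.8267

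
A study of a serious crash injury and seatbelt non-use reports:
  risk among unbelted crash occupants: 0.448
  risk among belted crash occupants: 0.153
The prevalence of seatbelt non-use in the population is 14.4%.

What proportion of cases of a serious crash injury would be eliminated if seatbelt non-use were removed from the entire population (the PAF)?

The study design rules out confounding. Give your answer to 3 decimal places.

PAF ≈ 0.217

Let p₁ = 0.448, p₀ = 0.153.
Overall risk P(Y=1) = π·p₁ + (1−π)·p₀ = 0.144×0.448 + 0.856×0.153 = 0.19548.
Under exogeneity, PAF = [P(Y=1) − p₀] / P(Y=1).
PAF = (0.19548 − 0.153) / 0.19548 ≈ 0.2173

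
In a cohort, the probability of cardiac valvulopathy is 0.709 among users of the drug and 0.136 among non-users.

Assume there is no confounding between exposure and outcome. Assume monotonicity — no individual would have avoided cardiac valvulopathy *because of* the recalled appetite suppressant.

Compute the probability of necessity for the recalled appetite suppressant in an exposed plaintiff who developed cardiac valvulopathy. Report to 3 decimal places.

PN ≈ 0.808

Let p₁ = 0.709, p₀ = 0.136.
Under exogeneity and monotonicity, PN = (p₁ − p₀) / p₁.
PN = (0.709 − 0.136) / 0.709 = 0.573 / 0.709 ≈ 0.8082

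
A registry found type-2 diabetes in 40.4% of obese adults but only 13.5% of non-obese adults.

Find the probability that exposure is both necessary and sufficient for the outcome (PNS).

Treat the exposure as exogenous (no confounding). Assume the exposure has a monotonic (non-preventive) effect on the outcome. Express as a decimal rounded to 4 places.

p₁ = 0.404, p₀ = 0.135.
Under exogeneity and monotonicity, PNS = p₁ − p₀.
PNS = 0.404 − 0.135 = 0.269

PNS ≈ 0.2690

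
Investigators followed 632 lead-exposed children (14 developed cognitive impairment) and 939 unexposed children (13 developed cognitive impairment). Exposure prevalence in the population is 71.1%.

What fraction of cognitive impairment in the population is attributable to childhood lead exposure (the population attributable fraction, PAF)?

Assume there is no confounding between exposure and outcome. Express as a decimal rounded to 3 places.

p₁ = P(outcome | exposed) = 14/632 = 0.022152
p₀ = P(outcome | unexposed) = 13/939 = 0.013845
Overall risk P(Y=1) = π·p₁ + (1−π)·p₀ = 0.711×0.022152 + 0.289×0.013845 = 0.019751.
Under exogeneity, PAF = [P(Y=1) − p₀] / P(Y=1).
PAF = (0.019751 − 0.013845) / 0.019751 ≈ 0.2990

PAF ≈ 0.299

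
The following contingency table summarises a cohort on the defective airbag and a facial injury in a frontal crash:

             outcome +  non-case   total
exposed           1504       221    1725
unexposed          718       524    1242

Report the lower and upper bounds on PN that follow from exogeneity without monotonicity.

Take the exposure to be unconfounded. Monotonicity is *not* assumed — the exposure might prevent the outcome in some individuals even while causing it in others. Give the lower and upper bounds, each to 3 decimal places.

p₁ = P(outcome | exposed) = 1504/1725 = 0.87188
p₀ = P(outcome | unexposed) = 718/1242 = 0.5781
Under exogeneity alone the bounds on PN are max{0,(p₁−p₀)/p₁} ≤ PN ≤ min{1,(1−p₀)/p₁}.
  lower = (p₁ − p₀)/p₁ = 0.29378 / 0.87188 ≈ 0.3370
  upper = min{1, (1 − p₀)/p₁} = 0.4219 / 0.87188 ≈ 0.4839

0.337 ≤ PN ≤ 0.484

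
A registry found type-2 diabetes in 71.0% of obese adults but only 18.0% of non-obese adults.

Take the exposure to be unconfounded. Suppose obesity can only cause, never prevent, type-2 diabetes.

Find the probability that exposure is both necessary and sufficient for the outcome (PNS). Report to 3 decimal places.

PNS ≈ 0.530

p₁ = 0.71, p₀ = 0.18.
Under exogeneity and monotonicity, PNS = p₁ − p₀.
PNS = 0.71 − 0.18 = 0.53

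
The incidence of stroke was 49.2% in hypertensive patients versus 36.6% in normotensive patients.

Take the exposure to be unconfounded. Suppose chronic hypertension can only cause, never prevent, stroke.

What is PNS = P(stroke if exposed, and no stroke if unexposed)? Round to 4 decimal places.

p₁ = 0.492, p₀ = 0.366.
Under exogeneity and monotonicity, PNS = p₁ − p₀.
PNS = 0.492 − 0.366 = 0.126

PNS ≈ 0.1260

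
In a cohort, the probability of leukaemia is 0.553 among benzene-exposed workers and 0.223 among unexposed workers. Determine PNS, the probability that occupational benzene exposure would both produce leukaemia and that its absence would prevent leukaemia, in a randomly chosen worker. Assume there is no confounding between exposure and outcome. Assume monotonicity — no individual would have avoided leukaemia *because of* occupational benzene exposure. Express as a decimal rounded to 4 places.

Let p₁ = 0.553, p₀ = 0.223.
Under exogeneity and monotonicity, PNS = p₁ − p₀.
PNS = 0.553 − 0.223 = 0.33

PNS ≈ 0.3300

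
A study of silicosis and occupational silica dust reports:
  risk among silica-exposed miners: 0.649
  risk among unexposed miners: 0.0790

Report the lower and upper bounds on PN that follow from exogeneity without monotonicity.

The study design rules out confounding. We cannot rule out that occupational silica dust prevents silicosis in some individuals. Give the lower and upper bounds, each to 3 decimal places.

Let p₁ = 0.649, p₀ = 0.079.
Under exogeneity alone the bounds on PN are max{0,(p₁−p₀)/p₁} ≤ PN ≤ min{1,(1−p₀)/p₁}.
  lower = (p₁ − p₀)/p₁ = 0.57 / 0.649 ≈ 0.8783
  upper = min{1, (1 − p₀)/p₁} = 0.921 / 0.649 ≈ 1.4191 → capped at 1

0.878 ≤ PN ≤ 1.000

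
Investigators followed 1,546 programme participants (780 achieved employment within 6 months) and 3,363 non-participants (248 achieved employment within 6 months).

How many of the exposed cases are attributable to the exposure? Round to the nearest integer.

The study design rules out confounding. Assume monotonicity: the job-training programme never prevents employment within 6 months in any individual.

about 666 cases

p₁ = P(outcome | exposed) = 780/1546 = 0.50453
p₀ = P(outcome | unexposed) = 248/3363 = 0.073744
PN = (p₁ − p₀)/p₁ = (0.50453 − 0.073744) / 0.50453 ≈ 0.85384.
Attributable cases ≈ PN × (exposed cases) = 0.85384 × 780 ≈ 665.99.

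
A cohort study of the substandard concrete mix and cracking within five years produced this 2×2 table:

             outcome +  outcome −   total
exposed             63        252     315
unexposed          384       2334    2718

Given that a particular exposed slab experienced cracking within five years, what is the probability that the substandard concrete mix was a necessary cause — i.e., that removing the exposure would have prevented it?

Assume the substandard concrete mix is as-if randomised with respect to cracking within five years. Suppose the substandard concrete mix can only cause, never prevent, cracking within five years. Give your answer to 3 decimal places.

PN ≈ 0.294

p₁ = P(outcome | exposed) = 63/315 = 0.2
p₀ = P(outcome | unexposed) = 384/2718 = 0.14128
Under exogeneity and monotonicity, PN = (p₁ − p₀)/p₁.
PN = (0.2 − 0.14128) / 0.2 ≈ 0.2936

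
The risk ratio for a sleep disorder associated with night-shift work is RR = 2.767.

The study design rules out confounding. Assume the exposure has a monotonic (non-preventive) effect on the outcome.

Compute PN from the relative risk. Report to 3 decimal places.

Under exogeneity and monotonicity, PN = (RR − 1) / RR = 1 − 1/RR.
PN = (2.767 − 1) / 2.767 = 1.767 / 2.767 ≈ 0.6386

PN ≈ 0.639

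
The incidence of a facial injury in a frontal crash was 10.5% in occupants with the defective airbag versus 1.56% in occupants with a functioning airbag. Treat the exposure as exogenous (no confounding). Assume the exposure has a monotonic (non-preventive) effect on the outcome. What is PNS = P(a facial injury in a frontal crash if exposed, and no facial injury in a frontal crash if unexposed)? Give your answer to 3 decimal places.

p₁ = 0.105, p₀ = 0.0156.
Under exogeneity and monotonicity, PNS = p₁ − p₀.
PNS = 0.105 − 0.0156 = 0.0894

PNS ≈ 0.089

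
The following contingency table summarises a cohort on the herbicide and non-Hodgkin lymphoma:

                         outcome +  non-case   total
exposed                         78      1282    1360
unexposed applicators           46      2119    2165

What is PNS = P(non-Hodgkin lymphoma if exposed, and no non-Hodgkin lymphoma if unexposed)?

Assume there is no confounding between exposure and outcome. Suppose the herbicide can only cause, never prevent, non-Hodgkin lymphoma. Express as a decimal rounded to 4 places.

p₁ = P(outcome | exposed) = 78/1360 = 0.057353
p₀ = P(outcome | unexposed) = 46/2165 = 0.021247
Under exogeneity and monotonicity, PNS = p₁ − p₀.
PNS = 0.057353 − 0.021247 = 0.036106

PNS ≈ 0.0361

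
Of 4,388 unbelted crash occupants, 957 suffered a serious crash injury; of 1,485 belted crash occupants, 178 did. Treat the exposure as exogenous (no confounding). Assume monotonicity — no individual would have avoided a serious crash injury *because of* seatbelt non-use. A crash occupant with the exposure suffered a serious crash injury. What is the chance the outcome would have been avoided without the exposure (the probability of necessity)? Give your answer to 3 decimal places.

PN ≈ 0.450

p₁ = P(outcome | exposed) = 957/4388 = 0.21809
p₀ = P(outcome | unexposed) = 178/1485 = 0.11987
Under exogeneity and monotonicity, PN = (p₁ − p₀) / p₁.
PN = (0.21809 − 0.11987) / 0.21809 = 0.098229 / 0.21809 ≈ 0.4504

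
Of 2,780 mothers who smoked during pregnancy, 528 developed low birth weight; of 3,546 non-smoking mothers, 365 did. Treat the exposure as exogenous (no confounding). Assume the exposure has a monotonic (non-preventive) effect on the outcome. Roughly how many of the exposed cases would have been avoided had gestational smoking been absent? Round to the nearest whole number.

p₁ = P(outcome | exposed) = 528/2780 = 0.18993
p₀ = P(outcome | unexposed) = 365/3546 = 0.10293
PN = (p₁ − p₀)/p₁ = (0.18993 − 0.10293) / 0.18993 ≈ 0.45804.
Attributable cases ≈ PN × (exposed cases) = 0.45804 × 528 ≈ 241.85.

about 242 cases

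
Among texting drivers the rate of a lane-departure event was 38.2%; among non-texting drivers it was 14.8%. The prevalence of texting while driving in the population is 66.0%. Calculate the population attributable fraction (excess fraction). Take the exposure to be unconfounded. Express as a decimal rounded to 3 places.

p₁ = 0.382, p₀ = 0.148.
Overall risk P(Y=1) = π·p₁ + (1−π)·p₀ = 0.66×0.382 + 0.34×0.148 = 0.30244.
Under exogeneity, PAF = [P(Y=1) − p₀] / P(Y=1).
PAF = (0.30244 − 0.148) / 0.30244 ≈ 0.5106

PAF ≈ 0.511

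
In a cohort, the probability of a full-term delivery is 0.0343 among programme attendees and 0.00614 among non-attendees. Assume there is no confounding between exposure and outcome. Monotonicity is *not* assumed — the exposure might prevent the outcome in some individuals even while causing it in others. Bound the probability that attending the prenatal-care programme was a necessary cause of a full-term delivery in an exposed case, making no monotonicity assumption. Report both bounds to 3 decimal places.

0.821 ≤ PN ≤ 1.000

Let p₁ = 0.0343, p₀ = 0.00614.
Under exogeneity alone the bounds on PN are max{0,(p₁−p₀)/p₁} ≤ PN ≤ min{1,(1−p₀)/p₁}.
  lower = (p₁ − p₀)/p₁ = 0.02816 / 0.0343 ≈ 0.8210
  upper = min{1, (1 − p₀)/p₁} = 0.99386 / 0.0343 ≈ 28.9755 → capped at 1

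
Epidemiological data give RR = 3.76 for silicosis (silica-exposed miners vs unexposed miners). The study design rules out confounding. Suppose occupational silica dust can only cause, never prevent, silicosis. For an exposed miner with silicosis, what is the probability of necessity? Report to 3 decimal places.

Under exogeneity and monotonicity, PN = (RR − 1) / RR = 1 − 1/RR.
PN = (3.76 − 1) / 3.76 = 2.76 / 3.76 ≈ 0.7340

PN ≈ 0.734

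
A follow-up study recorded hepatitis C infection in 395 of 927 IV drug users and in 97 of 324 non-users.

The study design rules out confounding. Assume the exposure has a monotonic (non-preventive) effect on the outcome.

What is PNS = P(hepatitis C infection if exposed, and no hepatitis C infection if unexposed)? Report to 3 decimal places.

p₁ = P(outcome | exposed) = 395/927 = 0.42611
p₀ = P(outcome | unexposed) = 97/324 = 0.29938
Under exogeneity and monotonicity, PNS = p₁ − p₀.
PNS = 0.42611 − 0.29938 = 0.12672

PNS ≈ 0.127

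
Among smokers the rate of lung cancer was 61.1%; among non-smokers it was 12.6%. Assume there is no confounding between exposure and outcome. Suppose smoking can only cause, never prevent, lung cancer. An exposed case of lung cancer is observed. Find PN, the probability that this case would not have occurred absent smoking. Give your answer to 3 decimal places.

p₁ = 0.611, p₀ = 0.126.
Under exogeneity and monotonicity, PN = (p₁ − p₀) / p₁.
PN = (0.611 − 0.126) / 0.611 = 0.485 / 0.611 ≈ 0.7938

PN ≈ 0.794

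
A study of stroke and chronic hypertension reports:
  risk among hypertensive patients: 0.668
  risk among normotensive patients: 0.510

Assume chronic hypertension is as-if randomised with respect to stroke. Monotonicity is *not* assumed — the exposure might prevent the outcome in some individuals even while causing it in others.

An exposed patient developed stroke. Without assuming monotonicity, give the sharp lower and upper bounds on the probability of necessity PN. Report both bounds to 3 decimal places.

0.237 ≤ PN ≤ 0.734

Let p₁ = 0.668, p₀ = 0.51.
Under exogeneity alone the bounds on PN are max{0,(p₁−p₀)/p₁} ≤ PN ≤ min{1,(1−p₀)/p₁}.
  lower = (p₁ − p₀)/p₁ = 0.158 / 0.668 ≈ 0.2365
  upper = min{1, (1 − p₀)/p₁} = 0.49 / 0.668 ≈ 0.7335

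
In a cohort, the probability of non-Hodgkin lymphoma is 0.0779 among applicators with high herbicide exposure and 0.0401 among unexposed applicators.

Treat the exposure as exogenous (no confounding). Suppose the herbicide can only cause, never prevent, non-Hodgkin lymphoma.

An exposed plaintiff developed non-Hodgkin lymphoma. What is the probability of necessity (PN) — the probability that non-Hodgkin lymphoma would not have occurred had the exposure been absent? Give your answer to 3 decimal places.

Let p₁ = 0.0779, p₀ = 0.0401.
Under exogeneity and monotonicity, PN = (p₁ − p₀) / p₁.
PN = (0.0779 − 0.0401) / 0.0779 = 0.0378 / 0.0779 ≈ 0.4852

PN ≈ 0.485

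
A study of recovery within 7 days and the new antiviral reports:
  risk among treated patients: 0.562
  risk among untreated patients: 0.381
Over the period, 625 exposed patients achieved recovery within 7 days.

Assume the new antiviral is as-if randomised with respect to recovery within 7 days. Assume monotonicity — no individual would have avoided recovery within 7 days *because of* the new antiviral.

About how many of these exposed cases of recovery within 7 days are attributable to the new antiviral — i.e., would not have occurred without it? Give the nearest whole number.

about 201 cases

Let p₁ = 0.562, p₀ = 0.381.
PN = (p₁ − p₀)/p₁ = (0.562 − 0.381) / 0.562 ≈ 0.32206.
Attributable cases ≈ PN × (exposed cases) = 0.32206 × 625 ≈ 201.29.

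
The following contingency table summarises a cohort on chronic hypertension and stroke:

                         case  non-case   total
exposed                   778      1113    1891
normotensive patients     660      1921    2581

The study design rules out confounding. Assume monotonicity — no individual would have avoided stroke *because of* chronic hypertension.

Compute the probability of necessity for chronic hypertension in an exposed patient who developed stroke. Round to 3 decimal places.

p₁ = P(outcome | exposed) = 778/1891 = 0.41142
p₀ = P(outcome | unexposed) = 660/2581 = 0.25571
Under exogeneity and monotonicity, PN = (p₁ − p₀)/p₁.
PN = (0.41142 − 0.25571) / 0.41142 ≈ 0.3785

PN ≈ 0.378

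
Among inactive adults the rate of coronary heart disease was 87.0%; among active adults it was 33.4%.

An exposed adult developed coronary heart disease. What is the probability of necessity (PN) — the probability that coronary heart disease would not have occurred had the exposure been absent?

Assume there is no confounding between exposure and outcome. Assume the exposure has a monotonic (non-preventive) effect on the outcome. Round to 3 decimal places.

PN ≈ 0.616

p₁ = 0.87, p₀ = 0.334.
Under exogeneity and monotonicity, PN = (p₁ − p₀) / p₁.
PN = (0.87 − 0.334) / 0.87 = 0.536 / 0.87 ≈ 0.6161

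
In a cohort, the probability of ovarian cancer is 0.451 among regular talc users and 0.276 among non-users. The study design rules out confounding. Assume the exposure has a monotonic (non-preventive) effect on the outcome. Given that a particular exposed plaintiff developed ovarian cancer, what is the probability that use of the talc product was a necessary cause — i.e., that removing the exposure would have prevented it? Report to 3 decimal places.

PN ≈ 0.388

Let p₁ = 0.451, p₀ = 0.276.
Under exogeneity and monotonicity, PN = (p₁ − p₀) / p₁.
PN = (0.451 − 0.276) / 0.451 = 0.175 / 0.451 ≈ 0.3880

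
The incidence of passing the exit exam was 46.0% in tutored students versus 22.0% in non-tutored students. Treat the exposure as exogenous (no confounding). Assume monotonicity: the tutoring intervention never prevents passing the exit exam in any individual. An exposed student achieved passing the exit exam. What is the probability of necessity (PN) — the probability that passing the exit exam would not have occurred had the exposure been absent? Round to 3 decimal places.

PN ≈ 0.522

p₁ = 0.46, p₀ = 0.22.
Under exogeneity and monotonicity, PN = (p₁ − p₀) / p₁.
PN = (0.46 − 0.22) / 0.46 = 0.24 / 0.46 ≈ 0.5217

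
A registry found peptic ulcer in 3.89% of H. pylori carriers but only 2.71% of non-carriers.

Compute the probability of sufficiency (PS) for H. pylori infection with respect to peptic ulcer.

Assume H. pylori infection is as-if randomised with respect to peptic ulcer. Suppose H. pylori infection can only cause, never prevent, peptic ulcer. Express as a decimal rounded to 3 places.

PS ≈ 0.012

p₁ = 0.0389, p₀ = 0.0271.
Under exogeneity and monotonicity, PS = (p₁ − p₀) / (1 − p₀).
PS = (0.0389 − 0.0271) / (1 − 0.0271) = 0.0118 / 0.9729 ≈ 0.0121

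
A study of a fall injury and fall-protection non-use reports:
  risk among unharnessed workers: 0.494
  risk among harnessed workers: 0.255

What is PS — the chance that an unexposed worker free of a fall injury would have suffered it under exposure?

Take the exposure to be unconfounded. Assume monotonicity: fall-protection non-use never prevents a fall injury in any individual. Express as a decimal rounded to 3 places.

Let p₁ = 0.494, p₀ = 0.255.
Under exogeneity and monotonicity, PS = (p₁ − p₀) / (1 − p₀).
PS = (0.494 − 0.255) / (1 − 0.255) = 0.239 / 0.745 ≈ 0.3208

PS ≈ 0.321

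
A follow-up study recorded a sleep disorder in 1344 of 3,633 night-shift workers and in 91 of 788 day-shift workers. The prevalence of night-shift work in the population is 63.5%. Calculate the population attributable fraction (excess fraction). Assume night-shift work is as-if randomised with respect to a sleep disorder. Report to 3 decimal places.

PAF ≈ 0.583

p₁ = P(outcome | exposed) = 1344/3633 = 0.36994
p₀ = P(outcome | unexposed) = 91/788 = 0.11548
Overall risk P(Y=1) = π·p₁ + (1−π)·p₀ = 0.635×0.36994 + 0.365×0.11548 = 0.27706.
Under exogeneity, PAF = [P(Y=1) − p₀] / P(Y=1).
PAF = (0.27706 − 0.11548) / 0.27706 ≈ 0.5832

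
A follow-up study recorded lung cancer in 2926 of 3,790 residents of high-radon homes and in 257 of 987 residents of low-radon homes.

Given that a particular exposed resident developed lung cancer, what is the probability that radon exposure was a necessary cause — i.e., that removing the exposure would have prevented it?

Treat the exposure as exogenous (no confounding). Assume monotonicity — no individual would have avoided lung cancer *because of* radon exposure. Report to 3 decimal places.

PN ≈ 0.663

p₁ = P(outcome | exposed) = 2926/3790 = 0.77203
p₀ = P(outcome | unexposed) = 257/987 = 0.26039
Under exogeneity and monotonicity, PN = (p₁ − p₀) / p₁.
PN = (0.77203 − 0.26039) / 0.77203 = 0.51165 / 0.77203 ≈ 0.6627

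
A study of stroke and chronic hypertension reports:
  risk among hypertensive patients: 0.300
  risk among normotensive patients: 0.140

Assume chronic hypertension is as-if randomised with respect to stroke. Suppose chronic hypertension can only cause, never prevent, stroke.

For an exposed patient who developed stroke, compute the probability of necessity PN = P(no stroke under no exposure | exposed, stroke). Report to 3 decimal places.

PN ≈ 0.533

Let p₁ = 0.3, p₀ = 0.14.
Under exogeneity and monotonicity, PN = (p₁ − p₀) / p₁.
PN = (0.3 − 0.14) / 0.3 = 0.16 / 0.3 ≈ 0.5333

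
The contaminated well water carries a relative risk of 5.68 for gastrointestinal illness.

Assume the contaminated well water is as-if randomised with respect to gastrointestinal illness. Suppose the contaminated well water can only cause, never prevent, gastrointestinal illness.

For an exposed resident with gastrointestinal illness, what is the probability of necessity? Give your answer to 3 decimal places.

PN ≈ 0.824

Under exogeneity and monotonicity, PN = (RR − 1) / RR = 1 − 1/RR.
PN = (5.68 − 1) / 5.68 = 4.68 / 5.68 ≈ 0.8239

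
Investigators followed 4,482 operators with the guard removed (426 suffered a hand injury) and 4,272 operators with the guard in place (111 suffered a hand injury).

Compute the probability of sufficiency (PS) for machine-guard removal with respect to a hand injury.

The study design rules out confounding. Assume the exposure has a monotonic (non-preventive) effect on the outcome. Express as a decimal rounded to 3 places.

PS ≈ 0.071

p₁ = P(outcome | exposed) = 426/4482 = 0.095047
p₀ = P(outcome | unexposed) = 111/4272 = 0.025983
Under exogeneity and monotonicity, PS = (p₁ − p₀) / (1 − p₀).
PS = (0.095047 − 0.025983) / (1 − 0.025983) = 0.069064 / 0.97402 ≈ 0.0709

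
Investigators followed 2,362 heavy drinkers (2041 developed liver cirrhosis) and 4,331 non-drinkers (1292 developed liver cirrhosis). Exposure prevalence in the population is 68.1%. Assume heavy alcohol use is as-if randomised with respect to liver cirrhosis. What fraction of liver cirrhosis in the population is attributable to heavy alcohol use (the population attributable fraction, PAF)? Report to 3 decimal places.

p₁ = P(outcome | exposed) = 2041/2362 = 0.8641
p₀ = P(outcome | unexposed) = 1292/4331 = 0.29831
Overall risk P(Y=1) = π·p₁ + (1−π)·p₀ = 0.681×0.8641 + 0.319×0.29831 = 0.68361.
Under exogeneity, PAF = [P(Y=1) − p₀] / P(Y=1).
PAF = (0.68361 − 0.29831) / 0.68361 ≈ 0.5636

PAF ≈ 0.564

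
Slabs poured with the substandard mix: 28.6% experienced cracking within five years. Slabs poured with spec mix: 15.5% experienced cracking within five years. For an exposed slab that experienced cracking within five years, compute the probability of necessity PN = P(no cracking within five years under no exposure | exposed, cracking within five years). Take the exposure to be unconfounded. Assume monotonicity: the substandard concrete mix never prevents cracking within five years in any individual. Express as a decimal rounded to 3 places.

PN ≈ 0.458

p₁ = 0.286, p₀ = 0.155.
Under exogeneity and monotonicity, PN = (p₁ − p₀) / p₁.
PN = (0.286 − 0.155) / 0.286 = 0.131 / 0.286 ≈ 0.4580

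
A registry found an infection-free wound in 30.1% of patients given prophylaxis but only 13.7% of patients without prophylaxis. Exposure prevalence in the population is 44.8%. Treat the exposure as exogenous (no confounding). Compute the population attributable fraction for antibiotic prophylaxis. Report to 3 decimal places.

p₁ = 0.301, p₀ = 0.137.
Overall risk P(Y=1) = π·p₁ + (1−π)·p₀ = 0.448×0.301 + 0.552×0.137 = 0.21047.
Under exogeneity, PAF = [P(Y=1) − p₀] / P(Y=1).
PAF = (0.21047 − 0.137) / 0.21047 ≈ 0.3491

PAF ≈ 0.349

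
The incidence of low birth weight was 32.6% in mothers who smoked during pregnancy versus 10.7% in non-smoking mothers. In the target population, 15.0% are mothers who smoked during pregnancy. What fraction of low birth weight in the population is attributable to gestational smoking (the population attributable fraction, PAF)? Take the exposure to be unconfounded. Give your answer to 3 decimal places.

PAF ≈ 0.235

p₁ = 0.326, p₀ = 0.107.
Overall risk P(Y=1) = π·p₁ + (1−π)·p₀ = 0.15×0.326 + 0.85×0.107 = 0.13985.
Under exogeneity, PAF = [P(Y=1) − p₀] / P(Y=1).
PAF = (0.13985 − 0.107) / 0.13985 ≈ 0.2349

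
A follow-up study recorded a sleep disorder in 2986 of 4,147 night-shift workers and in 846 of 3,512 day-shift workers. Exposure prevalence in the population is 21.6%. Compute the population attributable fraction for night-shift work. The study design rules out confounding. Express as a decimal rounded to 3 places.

PAF ≈ 0.301

p₁ = P(outcome | exposed) = 2986/4147 = 0.72004
p₀ = P(outcome | unexposed) = 846/3512 = 0.24089
Overall risk P(Y=1) = π·p₁ + (1−π)·p₀ = 0.216×0.72004 + 0.784×0.24089 = 0.34438.
Under exogeneity, PAF = [P(Y=1) − p₀] / P(Y=1).
PAF = (0.34438 − 0.24089) / 0.34438 ≈ 0.3005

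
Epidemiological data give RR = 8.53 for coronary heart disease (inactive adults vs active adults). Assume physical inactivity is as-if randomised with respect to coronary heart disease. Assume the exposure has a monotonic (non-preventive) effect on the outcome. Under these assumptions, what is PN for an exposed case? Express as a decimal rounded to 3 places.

Under exogeneity and monotonicity, PN = (RR − 1) / RR = 1 − 1/RR.
PN = (8.53 − 1) / 8.53 = 7.53 / 8.53 ≈ 0.8828

PN ≈ 0.883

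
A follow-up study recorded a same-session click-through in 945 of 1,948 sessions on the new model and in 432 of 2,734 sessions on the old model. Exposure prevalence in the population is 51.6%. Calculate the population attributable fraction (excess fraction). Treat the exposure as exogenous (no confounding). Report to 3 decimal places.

PAF ≈ 0.516

p₁ = P(outcome | exposed) = 945/1948 = 0.48511
p₀ = P(outcome | unexposed) = 432/2734 = 0.15801
Overall risk P(Y=1) = π·p₁ + (1−π)·p₀ = 0.516×0.48511 + 0.484×0.15801 = 0.3268.
Under exogeneity, PAF = [P(Y=1) − p₀] / P(Y=1).
PAF = (0.3268 − 0.15801) / 0.3268 ≈ 0.5165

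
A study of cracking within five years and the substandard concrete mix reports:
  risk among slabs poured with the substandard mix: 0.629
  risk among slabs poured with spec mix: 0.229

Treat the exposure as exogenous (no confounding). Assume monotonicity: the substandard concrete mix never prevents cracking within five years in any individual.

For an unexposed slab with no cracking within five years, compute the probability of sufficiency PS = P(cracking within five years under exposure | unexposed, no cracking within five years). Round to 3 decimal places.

PS ≈ 0.519

Let p₁ = 0.629, p₀ = 0.229.
Under exogeneity and monotonicity, PS = (p₁ − p₀) / (1 − p₀).
PS = (0.629 − 0.229) / (1 − 0.229) = 0.4 / 0.771 ≈ 0.5188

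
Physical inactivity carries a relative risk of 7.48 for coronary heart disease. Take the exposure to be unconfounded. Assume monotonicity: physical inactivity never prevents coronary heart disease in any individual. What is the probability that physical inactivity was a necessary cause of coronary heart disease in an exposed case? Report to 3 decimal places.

PN ≈ 0.866

Under exogeneity and monotonicity, PN = (RR − 1) / RR = 1 − 1/RR.
PN = (7.48 − 1) / 7.48 = 6.48 / 7.48 ≈ 0.8663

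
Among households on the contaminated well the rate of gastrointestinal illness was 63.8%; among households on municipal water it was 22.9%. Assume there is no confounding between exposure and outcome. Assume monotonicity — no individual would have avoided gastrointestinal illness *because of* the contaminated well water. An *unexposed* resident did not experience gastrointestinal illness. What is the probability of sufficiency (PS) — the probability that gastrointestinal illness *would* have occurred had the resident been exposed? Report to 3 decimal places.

p₁ = 0.638, p₀ = 0.229.
Under exogeneity and monotonicity, PS = (p₁ − p₀) / (1 − p₀).
PS = (0.638 − 0.229) / (1 − 0.229) = 0.409 / 0.771 ≈ 0.5305

PS ≈ 0.530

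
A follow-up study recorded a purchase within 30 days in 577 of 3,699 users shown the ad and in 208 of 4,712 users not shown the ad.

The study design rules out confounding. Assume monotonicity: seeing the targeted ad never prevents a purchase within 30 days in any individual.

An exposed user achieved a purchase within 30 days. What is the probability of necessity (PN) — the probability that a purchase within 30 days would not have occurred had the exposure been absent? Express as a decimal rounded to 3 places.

p₁ = P(outcome | exposed) = 577/3699 = 0.15599
p₀ = P(outcome | unexposed) = 208/4712 = 0.044143
Under exogeneity and monotonicity, PN = (p₁ − p₀) / p₁.
PN = (0.15599 − 0.044143) / 0.15599 = 0.11185 / 0.15599 ≈ 0.7170

PN ≈ 0.717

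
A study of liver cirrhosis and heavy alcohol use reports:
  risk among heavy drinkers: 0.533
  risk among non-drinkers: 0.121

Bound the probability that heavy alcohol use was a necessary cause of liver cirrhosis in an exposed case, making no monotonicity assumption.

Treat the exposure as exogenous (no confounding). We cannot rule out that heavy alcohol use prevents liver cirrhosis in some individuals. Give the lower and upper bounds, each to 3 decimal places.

0.773 ≤ PN ≤ 1.000

Let p₁ = 0.533, p₀ = 0.121.
Under exogeneity alone the bounds on PN are max{0,(p₁−p₀)/p₁} ≤ PN ≤ min{1,(1−p₀)/p₁}.
  lower = (p₁ − p₀)/p₁ = 0.412 / 0.533 ≈ 0.7730
  upper = min{1, (1 − p₀)/p₁} = 0.879 / 0.533 ≈ 1.6492 → capped at 1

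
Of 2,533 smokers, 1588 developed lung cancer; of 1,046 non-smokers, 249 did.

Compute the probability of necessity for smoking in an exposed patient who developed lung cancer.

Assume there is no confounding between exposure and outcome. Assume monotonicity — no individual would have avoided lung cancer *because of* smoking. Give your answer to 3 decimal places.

PN ≈ 0.620

p₁ = P(outcome | exposed) = 1588/2533 = 0.62692
p₀ = P(outcome | unexposed) = 249/1046 = 0.23805
Under exogeneity and monotonicity, PN = (p₁ − p₀) / p₁.
PN = (0.62692 − 0.23805) / 0.62692 = 0.38887 / 0.62692 ≈ 0.6203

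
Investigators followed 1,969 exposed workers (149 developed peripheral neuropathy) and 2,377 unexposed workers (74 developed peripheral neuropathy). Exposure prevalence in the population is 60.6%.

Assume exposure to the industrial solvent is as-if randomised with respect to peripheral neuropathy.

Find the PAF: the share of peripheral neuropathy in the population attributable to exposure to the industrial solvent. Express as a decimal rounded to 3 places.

p₁ = P(outcome | exposed) = 149/1969 = 0.075673
p₀ = P(outcome | unexposed) = 74/2377 = 0.031132
Overall risk P(Y=1) = π·p₁ + (1−π)·p₀ = 0.606×0.075673 + 0.394×0.031132 = 0.058124.
Under exogeneity, PAF = [P(Y=1) − p₀] / P(Y=1).
PAF = (0.058124 − 0.031132) / 0.058124 ≈ 0.4644

PAF ≈ 0.464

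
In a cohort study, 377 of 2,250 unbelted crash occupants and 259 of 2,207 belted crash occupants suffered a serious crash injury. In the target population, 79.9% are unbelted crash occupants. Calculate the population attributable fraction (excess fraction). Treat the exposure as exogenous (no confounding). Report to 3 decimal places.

PAF ≈ 0.255

p₁ = P(outcome | exposed) = 377/2250 = 0.16756
p₀ = P(outcome | unexposed) = 259/2207 = 0.11735
Overall risk P(Y=1) = π·p₁ + (1−π)·p₀ = 0.799×0.16756 + 0.201×0.11735 = 0.15747.
Under exogeneity, PAF = [P(Y=1) − p₀] / P(Y=1).
PAF = (0.15747 − 0.11735) / 0.15747 ≈ 0.2547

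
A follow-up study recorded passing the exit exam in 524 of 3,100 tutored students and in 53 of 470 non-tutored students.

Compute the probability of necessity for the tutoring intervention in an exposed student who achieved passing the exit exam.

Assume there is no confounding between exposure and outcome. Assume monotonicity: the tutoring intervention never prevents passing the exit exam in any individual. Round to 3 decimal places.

p₁ = P(outcome | exposed) = 524/3100 = 0.16903
p₀ = P(outcome | unexposed) = 53/470 = 0.11277
Under exogeneity and monotonicity, PN = (p₁ − p₀) / p₁.
PN = (0.16903 − 0.11277) / 0.16903 = 0.056266 / 0.16903 ≈ 0.3329

PN ≈ 0.333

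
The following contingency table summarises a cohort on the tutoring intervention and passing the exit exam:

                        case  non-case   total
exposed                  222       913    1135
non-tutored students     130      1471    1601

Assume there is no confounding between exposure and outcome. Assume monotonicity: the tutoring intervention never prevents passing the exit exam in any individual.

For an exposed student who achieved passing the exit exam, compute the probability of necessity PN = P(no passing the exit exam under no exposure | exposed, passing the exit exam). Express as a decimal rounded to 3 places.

PN ≈ 0.585

p₁ = P(outcome | exposed) = 222/1135 = 0.19559
p₀ = P(outcome | unexposed) = 130/1601 = 0.081199
Under exogeneity and monotonicity, PN = (p₁ − p₀) / p₁.
PN = (0.19559 − 0.081199) / 0.19559 = 0.1144 / 0.19559 ≈ 0.5849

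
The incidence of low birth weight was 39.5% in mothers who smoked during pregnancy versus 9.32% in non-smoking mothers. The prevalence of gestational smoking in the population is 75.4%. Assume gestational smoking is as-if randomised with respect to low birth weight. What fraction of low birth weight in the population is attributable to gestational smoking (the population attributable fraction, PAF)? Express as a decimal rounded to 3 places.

p₁ = 0.395, p₀ = 0.0932.
Overall risk P(Y=1) = π·p₁ + (1−π)·p₀ = 0.754×0.395 + 0.246×0.0932 = 0.32076.
Under exogeneity, PAF = [P(Y=1) − p₀] / P(Y=1).
PAF = (0.32076 − 0.0932) / 0.32076 ≈ 0.7094

PAF ≈ 0.709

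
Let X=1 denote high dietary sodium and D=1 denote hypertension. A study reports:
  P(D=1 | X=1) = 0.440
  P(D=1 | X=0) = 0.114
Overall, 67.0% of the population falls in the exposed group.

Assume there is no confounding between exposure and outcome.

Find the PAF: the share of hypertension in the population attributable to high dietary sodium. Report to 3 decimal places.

PAF ≈ 0.657

Let p₁ = 0.44, p₀ = 0.114.
Overall risk P(Y=1) = π·p₁ + (1−π)·p₀ = 0.67×0.44 + 0.33×0.114 = 0.33242.
Under exogeneity, PAF = [P(Y=1) − p₀] / P(Y=1).
PAF = (0.33242 − 0.114) / 0.33242 ≈ 0.6571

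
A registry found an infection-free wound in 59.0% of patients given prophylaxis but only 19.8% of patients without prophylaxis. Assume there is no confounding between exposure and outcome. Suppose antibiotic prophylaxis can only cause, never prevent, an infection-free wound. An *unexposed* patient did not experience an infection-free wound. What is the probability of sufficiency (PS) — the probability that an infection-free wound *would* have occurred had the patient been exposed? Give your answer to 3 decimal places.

p₁ = 0.59, p₀ = 0.198.
Under exogeneity and monotonicity, PS = (p₁ − p₀) / (1 − p₀).
PS = (0.59 − 0.198) / (1 − 0.198) = 0.392 / 0.802 ≈ 0.4888

PS ≈ 0.489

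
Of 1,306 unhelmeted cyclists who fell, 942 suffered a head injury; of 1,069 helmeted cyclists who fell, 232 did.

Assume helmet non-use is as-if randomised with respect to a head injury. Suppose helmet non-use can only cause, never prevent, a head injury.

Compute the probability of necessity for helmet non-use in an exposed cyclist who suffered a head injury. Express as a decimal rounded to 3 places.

p₁ = P(outcome | exposed) = 942/1306 = 0.72129
p₀ = P(outcome | unexposed) = 232/1069 = 0.21703
Under exogeneity and monotonicity, PN = (p₁ − p₀) / p₁.
PN = (0.72129 − 0.21703) / 0.72129 = 0.50426 / 0.72129 ≈ 0.6991

PN ≈ 0.699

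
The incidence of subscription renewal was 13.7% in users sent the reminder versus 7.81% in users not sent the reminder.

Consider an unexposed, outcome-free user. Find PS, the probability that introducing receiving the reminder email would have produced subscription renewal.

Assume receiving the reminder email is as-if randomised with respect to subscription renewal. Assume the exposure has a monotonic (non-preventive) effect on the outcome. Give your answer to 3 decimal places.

PS ≈ 0.064

p₁ = 0.137, p₀ = 0.0781.
Under exogeneity and monotonicity, PS = (p₁ − p₀) / (1 − p₀).
PS = (0.137 − 0.0781) / (1 − 0.0781) = 0.0589 / 0.9219 ≈ 0.0639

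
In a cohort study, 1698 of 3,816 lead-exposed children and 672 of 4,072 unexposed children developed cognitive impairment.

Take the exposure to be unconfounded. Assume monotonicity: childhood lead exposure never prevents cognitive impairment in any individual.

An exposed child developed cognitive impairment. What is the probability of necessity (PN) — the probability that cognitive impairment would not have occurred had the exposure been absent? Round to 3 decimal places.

p₁ = P(outcome | exposed) = 1698/3816 = 0.44497
p₀ = P(outcome | unexposed) = 672/4072 = 0.16503
Under exogeneity and monotonicity, PN = (p₁ − p₀) / p₁.
PN = (0.44497 − 0.16503) / 0.44497 = 0.27994 / 0.44497 ≈ 0.6291

PN ≈ 0.629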